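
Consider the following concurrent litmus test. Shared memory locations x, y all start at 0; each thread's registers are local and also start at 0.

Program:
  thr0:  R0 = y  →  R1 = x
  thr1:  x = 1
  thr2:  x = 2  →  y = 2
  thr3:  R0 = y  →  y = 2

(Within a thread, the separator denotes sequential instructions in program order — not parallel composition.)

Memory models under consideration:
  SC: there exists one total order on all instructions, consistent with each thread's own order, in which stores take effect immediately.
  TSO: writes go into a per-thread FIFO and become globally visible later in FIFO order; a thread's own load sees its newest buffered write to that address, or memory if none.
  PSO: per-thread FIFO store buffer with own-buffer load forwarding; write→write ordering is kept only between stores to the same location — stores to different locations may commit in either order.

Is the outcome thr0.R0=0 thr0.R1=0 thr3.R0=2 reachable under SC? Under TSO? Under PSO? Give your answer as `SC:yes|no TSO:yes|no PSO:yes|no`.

outcome vector order: (thr0.R0,thr0.R1,thr3.R0)
under SC → 0/0/0, 0/0/2, 0/1/0, 0/1/2, 0/2/0, 0/2/2, 2/0/0, 2/1/0, 2/1/2, 2/2/0, 2/2/2
under TSO → 0/0/0, 0/0/2, 0/1/0, 0/1/2, 0/2/0, 0/2/2, 2/0/0, 2/1/0, 2/1/2, 2/2/0, 2/2/2
under PSO → 0/0/0, 0/0/2, 0/1/0, 0/1/2, 0/2/0, 0/2/2, 2/0/0, 2/0/2, 2/1/0, 2/1/2, 2/2/0, 2/2/2
target 0/0/2 ∈ {SC,TSO,PSO}

SC:yes TSO:yes PSO:yes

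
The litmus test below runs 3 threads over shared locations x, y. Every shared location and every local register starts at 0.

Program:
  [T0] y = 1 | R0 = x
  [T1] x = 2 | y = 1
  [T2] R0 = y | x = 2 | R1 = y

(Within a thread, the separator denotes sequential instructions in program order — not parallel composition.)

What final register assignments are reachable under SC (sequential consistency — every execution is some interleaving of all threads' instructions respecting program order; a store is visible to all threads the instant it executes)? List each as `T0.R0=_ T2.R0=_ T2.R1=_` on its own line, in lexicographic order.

outcome vector order: (T0.R0,T2.R0,T2.R1)
|SC outcomes| = 5

T0.R0=0 T2.R0=0 T2.R1=1
T0.R0=0 T2.R0=1 T2.R1=1
T0.R0=2 T2.R0=0 T2.R1=0
T0.R0=2 T2.R0=0 T2.R1=1
T0.R0=2 T2.R0=1 T2.R1=1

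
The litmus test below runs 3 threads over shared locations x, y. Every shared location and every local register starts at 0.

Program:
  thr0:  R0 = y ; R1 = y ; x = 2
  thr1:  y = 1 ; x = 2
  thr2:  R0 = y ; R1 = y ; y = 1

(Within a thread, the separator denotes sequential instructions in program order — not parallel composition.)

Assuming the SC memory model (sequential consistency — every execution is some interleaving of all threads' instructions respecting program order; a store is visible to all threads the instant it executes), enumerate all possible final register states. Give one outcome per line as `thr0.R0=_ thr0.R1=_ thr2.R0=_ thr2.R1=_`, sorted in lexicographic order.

outcome vector order: (thr0.R0,thr0.R1,thr2.R0,thr2.R1)
|SC outcomes| = 9

thr0.R0=0 thr0.R1=0 thr2.R0=0 thr2.R1=0
thr0.R0=0 thr0.R1=0 thr2.R0=0 thr2.R1=1
thr0.R0=0 thr0.R1=0 thr2.R0=1 thr2.R1=1
thr0.R0=0 thr0.R1=1 thr2.R0=0 thr2.R1=0
thr0.R0=0 thr0.R1=1 thr2.R0=0 thr2.R1=1
thr0.R0=0 thr0.R1=1 thr2.R0=1 thr2.R1=1
thr0.R0=1 thr0.R1=1 thr2.R0=0 thr2.R1=0
thr0.R0=1 thr0.R1=1 thr2.R0=0 thr2.R1=1
thr0.R0=1 thr0.R1=1 thr2.R0=1 thr2.R1=1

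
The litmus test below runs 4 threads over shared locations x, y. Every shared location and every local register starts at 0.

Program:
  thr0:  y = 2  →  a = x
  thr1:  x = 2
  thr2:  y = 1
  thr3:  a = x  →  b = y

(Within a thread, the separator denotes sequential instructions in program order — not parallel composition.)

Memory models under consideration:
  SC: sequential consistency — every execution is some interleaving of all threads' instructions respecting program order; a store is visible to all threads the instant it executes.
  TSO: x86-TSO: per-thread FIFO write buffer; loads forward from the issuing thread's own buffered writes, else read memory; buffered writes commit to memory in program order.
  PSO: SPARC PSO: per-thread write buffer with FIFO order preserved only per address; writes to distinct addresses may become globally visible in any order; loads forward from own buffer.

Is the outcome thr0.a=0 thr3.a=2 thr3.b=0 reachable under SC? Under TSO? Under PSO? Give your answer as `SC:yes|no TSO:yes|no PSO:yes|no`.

outcome vector order: (thr0.a,thr3.a,thr3.b)
SC (11): <0 0 0>; <0 0 1>; <0 0 2>; <0 2 1>; <0 2 2>; <2 0 0>; <2 0 1>; <2 0 2>; <2 2 0>; <2 2 1>; <2 2 2>
TSO (12): <0 0 0>; <0 0 1>; <0 0 2>; <0 2 0>; <0 2 1>; <0 2 2>; <2 0 0>; <2 0 1>; <2 0 2>; <2 2 0>; <2 2 1>; <2 2 2>
PSO (12): <0 0 0>; <0 0 1>; <0 0 2>; <0 2 0>; <0 2 1>; <0 2 2>; <2 0 0>; <2 0 1>; <2 0 2>; <2 2 0>; <2 2 1>; <2 2 2>
target <0 2 0> ∈ {TSO,PSO}

SC:no TSO:yes PSO:yes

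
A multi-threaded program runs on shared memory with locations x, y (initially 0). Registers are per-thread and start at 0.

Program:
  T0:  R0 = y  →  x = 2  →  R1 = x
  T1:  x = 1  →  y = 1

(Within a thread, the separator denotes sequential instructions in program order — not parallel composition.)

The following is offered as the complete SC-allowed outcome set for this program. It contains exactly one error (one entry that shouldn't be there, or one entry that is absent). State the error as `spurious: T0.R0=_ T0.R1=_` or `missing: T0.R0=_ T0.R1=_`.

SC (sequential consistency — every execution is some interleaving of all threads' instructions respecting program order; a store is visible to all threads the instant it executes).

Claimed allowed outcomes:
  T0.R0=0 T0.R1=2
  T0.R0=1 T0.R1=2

outcome vector order: (T0.R0,T0.R1)
[SC] allowed = {01, 02, 12}
SC∖claimed = {01}

missing: T0.R0=0 T0.R1=1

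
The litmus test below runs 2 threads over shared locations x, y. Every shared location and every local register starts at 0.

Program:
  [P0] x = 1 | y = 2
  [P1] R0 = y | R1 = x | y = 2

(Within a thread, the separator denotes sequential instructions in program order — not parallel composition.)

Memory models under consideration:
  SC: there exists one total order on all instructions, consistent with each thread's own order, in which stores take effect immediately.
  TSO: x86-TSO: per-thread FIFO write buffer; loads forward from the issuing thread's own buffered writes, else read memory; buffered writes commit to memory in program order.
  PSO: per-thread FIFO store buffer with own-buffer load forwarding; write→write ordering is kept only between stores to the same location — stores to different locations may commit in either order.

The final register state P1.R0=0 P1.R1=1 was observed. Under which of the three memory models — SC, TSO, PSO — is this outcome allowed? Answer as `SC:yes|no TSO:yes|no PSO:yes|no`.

outcome vector order: (P1.R0,P1.R1)
SC (3): (0,0); (0,1); (2,1)
TSO (3): (0,0); (0,1); (2,1)
PSO (4): (0,0); (0,1); (2,0); (2,1)
target (0,1) ∈ {SC,TSO,PSO}

SC:yes TSO:yes PSO:yes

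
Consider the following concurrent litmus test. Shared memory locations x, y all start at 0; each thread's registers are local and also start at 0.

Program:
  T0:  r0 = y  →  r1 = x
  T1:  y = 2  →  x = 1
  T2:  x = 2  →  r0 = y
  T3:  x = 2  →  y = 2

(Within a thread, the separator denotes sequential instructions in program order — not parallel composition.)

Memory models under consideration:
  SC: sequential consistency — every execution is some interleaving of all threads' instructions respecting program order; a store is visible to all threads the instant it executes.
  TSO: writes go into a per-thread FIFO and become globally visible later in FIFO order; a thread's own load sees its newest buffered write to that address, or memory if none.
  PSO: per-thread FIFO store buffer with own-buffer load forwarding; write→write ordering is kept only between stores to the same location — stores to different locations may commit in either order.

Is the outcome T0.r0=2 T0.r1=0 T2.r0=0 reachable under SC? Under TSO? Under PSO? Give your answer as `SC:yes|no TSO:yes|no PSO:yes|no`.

SC:no TSO:yes PSO:yes

outcome vector order: (T0.r0,T0.r1,T2.r0)
SC (11): 000; 002; 010; 012; 020; 022; 202; 210; 212; 220; 222
TSO (12): 000; 002; 010; 012; 020; 022; 200; 202; 210; 212; 220; 222
PSO (12): 000; 002; 010; 012; 020; 022; 200; 202; 210; 212; 220; 222
target 200 ∈ {TSO,PSO}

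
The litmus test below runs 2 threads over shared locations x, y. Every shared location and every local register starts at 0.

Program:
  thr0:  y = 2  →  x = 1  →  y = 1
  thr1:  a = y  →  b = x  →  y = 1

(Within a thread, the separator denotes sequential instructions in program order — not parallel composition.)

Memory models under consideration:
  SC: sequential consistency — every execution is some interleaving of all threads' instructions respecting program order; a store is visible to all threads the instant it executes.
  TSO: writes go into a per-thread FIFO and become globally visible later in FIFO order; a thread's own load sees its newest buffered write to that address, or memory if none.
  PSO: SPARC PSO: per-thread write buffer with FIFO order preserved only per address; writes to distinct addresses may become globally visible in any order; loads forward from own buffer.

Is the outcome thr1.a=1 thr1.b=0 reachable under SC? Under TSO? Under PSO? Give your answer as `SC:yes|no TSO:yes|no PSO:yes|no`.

SC:no TSO:no PSO:yes

outcome vector order: (thr1.a,thr1.b)
under SC → 0/0 0/1 1/1 2/0 2/1
under TSO → 0/0 0/1 1/1 2/0 2/1
under PSO → 0/0 0/1 1/0 1/1 2/0 2/1
target 1/0 ∈ {PSO}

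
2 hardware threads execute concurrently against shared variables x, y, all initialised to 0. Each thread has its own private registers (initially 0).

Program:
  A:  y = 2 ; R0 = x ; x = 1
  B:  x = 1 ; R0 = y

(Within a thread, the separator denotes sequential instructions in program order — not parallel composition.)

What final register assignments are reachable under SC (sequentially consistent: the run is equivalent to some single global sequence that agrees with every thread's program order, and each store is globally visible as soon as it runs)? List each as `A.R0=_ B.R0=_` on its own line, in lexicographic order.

A.R0=0 B.R0=2
A.R0=1 B.R0=0
A.R0=1 B.R0=2

outcome vector order: (A.R0,B.R0)
|SC outcomes| = 3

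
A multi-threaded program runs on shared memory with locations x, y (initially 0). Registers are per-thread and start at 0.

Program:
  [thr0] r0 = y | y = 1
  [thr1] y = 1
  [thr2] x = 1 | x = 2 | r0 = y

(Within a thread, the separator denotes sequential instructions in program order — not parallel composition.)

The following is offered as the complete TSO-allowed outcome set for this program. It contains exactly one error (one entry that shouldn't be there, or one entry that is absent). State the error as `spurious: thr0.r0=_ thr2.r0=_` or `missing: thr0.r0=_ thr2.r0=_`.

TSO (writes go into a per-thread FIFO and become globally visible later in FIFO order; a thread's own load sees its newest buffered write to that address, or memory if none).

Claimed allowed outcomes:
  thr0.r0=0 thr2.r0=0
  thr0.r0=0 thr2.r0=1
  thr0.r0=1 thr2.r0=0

missing: thr0.r0=1 thr2.r0=1

outcome vector order: (thr0.r0,thr2.r0)
under TSO → (0,0), (0,1), (1,0), (1,1)
TSO∖claimed = {(1,1)}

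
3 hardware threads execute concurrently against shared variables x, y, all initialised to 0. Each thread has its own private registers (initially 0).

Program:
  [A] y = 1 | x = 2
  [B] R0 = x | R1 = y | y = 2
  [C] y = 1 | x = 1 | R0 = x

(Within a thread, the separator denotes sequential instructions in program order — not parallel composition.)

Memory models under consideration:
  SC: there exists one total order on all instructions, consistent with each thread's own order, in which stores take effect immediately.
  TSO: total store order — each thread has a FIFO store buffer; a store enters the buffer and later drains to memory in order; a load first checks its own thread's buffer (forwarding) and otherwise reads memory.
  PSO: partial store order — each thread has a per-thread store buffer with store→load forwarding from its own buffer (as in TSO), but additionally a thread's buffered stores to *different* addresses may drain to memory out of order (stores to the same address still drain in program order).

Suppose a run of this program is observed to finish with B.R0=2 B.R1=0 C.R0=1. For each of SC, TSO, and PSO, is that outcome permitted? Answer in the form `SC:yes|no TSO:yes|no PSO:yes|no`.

outcome vector order: (B.R0,B.R1,C.R0)
under SC → (0,0,1); (0,0,2); (0,1,1); (0,1,2); (1,1,1); (1,1,2); (2,1,1); (2,1,2)
under TSO → (0,0,1); (0,0,2); (0,1,1); (0,1,2); (1,1,1); (1,1,2); (2,1,1); (2,1,2)
under PSO → (0,0,1); (0,0,2); (0,1,1); (0,1,2); (1,0,1); (1,0,2); (1,1,1); (1,1,2); (2,0,1); (2,0,2); (2,1,1); (2,1,2)
target (2,0,1) ∈ {PSO}

SC:no TSO:no PSO:yes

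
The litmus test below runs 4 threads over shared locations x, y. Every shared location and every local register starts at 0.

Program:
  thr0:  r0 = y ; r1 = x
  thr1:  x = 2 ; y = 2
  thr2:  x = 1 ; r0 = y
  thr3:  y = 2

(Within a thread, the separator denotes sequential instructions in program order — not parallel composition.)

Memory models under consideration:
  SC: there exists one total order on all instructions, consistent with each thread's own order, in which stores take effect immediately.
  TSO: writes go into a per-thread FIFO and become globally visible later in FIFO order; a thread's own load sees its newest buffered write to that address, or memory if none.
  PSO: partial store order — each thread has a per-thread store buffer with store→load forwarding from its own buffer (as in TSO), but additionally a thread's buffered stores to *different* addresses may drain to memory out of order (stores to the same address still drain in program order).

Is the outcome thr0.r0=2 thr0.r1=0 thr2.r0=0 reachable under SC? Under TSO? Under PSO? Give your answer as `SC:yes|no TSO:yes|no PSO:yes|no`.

SC:no TSO:yes PSO:yes

outcome vector order: (thr0.r0,thr0.r1,thr2.r0)
under SC → 0/0/0 0/0/2 0/1/0 0/1/2 0/2/0 0/2/2 2/0/2 2/1/0 2/1/2 2/2/0 2/2/2
under TSO → 0/0/0 0/0/2 0/1/0 0/1/2 0/2/0 0/2/2 2/0/0 2/0/2 2/1/0 2/1/2 2/2/0 2/2/2
under PSO → 0/0/0 0/0/2 0/1/0 0/1/2 0/2/0 0/2/2 2/0/0 2/0/2 2/1/0 2/1/2 2/2/0 2/2/2
target 2/0/0 ∈ {TSO,PSO}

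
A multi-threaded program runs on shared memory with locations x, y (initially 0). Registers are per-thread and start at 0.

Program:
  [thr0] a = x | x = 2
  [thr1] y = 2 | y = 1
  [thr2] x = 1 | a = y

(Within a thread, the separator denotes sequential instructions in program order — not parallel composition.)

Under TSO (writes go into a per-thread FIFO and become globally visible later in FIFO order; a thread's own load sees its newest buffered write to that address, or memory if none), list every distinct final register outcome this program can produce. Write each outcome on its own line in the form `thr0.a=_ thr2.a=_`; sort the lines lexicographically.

outcome vector order: (thr0.a,thr2.a)
|TSO outcomes| = 6

thr0.a=0 thr2.a=0
thr0.a=0 thr2.a=1
thr0.a=0 thr2.a=2
thr0.a=1 thr2.a=0
thr0.a=1 thr2.a=1
thr0.a=1 thr2.a=2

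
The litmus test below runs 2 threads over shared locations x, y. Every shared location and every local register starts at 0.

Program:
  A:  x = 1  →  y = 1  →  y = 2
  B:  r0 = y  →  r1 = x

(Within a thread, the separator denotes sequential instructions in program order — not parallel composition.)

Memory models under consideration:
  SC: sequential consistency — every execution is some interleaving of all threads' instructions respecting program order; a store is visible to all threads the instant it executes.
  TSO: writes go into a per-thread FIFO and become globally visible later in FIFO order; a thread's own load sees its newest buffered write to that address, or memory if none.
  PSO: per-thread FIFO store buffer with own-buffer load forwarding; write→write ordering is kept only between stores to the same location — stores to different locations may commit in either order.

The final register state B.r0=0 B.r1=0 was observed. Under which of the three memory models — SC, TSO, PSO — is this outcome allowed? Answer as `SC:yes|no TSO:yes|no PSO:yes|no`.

SC:yes TSO:yes PSO:yes

outcome vector order: (B.r0,B.r1)
SC (4): 00 01 11 21
TSO (4): 00 01 11 21
PSO (6): 00 01 10 11 20 21
target 00 ∈ {SC,TSO,PSO}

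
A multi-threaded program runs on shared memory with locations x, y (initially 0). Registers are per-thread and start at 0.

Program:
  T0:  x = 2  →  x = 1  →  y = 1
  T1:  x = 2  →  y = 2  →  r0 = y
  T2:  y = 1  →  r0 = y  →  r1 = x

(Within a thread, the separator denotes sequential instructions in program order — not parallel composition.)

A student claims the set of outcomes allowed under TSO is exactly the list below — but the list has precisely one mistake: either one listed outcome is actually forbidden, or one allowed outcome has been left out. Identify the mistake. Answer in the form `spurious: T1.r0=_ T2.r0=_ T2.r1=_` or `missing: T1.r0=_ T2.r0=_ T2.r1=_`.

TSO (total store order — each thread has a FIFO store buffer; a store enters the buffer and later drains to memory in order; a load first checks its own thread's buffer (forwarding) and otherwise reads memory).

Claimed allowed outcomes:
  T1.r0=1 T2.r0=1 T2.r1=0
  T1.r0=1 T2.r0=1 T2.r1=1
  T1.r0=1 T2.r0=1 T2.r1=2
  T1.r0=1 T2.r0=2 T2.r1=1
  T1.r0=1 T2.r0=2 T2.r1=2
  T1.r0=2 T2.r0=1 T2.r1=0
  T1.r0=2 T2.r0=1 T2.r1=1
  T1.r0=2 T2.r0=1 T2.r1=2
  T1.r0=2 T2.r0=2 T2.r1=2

outcome vector order: (T1.r0,T2.r0,T2.r1)
[TSO] allowed = {110; 111; 112; 121; 122; 210; 211; 212; 221; 222}
TSO∖claimed = {221}

missing: T1.r0=2 T2.r0=2 T2.r1=1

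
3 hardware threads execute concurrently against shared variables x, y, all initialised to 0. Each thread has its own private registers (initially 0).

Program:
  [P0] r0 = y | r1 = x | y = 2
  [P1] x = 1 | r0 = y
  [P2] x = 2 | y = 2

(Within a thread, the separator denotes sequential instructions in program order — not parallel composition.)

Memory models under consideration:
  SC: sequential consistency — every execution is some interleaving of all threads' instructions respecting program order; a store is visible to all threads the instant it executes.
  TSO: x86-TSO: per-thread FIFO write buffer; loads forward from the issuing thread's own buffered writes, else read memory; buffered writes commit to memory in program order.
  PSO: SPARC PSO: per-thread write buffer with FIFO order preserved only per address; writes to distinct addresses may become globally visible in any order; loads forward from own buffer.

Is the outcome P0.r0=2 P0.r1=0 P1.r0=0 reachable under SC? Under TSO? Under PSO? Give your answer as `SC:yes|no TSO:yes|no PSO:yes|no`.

SC:no TSO:no PSO:yes

outcome vector order: (P0.r0,P0.r1,P1.r0)
[SC] allowed = {(0,0,0); (0,0,2); (0,1,0); (0,1,2); (0,2,0); (0,2,2); (2,1,0); (2,1,2); (2,2,0); (2,2,2)}
[TSO] allowed = {(0,0,0); (0,0,2); (0,1,0); (0,1,2); (0,2,0); (0,2,2); (2,1,0); (2,1,2); (2,2,0); (2,2,2)}
[PSO] allowed = {(0,0,0); (0,0,2); (0,1,0); (0,1,2); (0,2,0); (0,2,2); (2,0,0); (2,0,2); (2,1,0); (2,1,2); (2,2,0); (2,2,2)}
target (2,0,0) ∈ {PSO}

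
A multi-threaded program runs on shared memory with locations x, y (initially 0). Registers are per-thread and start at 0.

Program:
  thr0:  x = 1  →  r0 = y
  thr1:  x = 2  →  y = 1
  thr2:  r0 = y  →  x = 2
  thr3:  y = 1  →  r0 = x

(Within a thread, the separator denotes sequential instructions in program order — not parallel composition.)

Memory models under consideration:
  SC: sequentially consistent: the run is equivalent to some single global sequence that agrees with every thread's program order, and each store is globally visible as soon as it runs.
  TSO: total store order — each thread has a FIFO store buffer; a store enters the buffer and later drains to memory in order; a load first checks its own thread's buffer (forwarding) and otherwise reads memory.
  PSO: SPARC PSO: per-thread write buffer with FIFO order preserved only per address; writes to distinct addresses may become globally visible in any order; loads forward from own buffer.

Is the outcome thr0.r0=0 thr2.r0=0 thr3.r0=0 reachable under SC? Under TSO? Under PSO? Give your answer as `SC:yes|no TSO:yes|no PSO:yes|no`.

SC:no TSO:yes PSO:yes

outcome vector order: (thr0.r0,thr2.r0,thr3.r0)
[SC] allowed = {(0,0,1), (0,0,2), (0,1,1), (0,1,2), (1,0,0), (1,0,1), (1,0,2), (1,1,0), (1,1,1), (1,1,2)}
[TSO] allowed = {(0,0,0), (0,0,1), (0,0,2), (0,1,0), (0,1,1), (0,1,2), (1,0,0), (1,0,1), (1,0,2), (1,1,0), (1,1,1), (1,1,2)}
[PSO] allowed = {(0,0,0), (0,0,1), (0,0,2), (0,1,0), (0,1,1), (0,1,2), (1,0,0), (1,0,1), (1,0,2), (1,1,0), (1,1,1), (1,1,2)}
target (0,0,0) ∈ {TSO,PSO}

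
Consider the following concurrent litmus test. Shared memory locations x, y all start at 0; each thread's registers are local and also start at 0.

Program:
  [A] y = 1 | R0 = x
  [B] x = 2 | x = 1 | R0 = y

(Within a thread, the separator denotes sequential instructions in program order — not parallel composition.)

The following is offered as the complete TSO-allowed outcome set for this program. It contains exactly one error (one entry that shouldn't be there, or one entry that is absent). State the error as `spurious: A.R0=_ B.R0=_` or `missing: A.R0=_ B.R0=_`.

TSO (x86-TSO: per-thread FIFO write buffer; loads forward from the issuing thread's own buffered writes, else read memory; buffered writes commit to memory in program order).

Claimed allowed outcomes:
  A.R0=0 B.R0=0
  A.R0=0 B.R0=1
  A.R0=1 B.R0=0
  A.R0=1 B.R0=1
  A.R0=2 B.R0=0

missing: A.R0=2 B.R0=1

outcome vector order: (A.R0,B.R0)
[TSO] allowed = {00; 01; 10; 11; 20; 21}
TSO∖claimed = {21}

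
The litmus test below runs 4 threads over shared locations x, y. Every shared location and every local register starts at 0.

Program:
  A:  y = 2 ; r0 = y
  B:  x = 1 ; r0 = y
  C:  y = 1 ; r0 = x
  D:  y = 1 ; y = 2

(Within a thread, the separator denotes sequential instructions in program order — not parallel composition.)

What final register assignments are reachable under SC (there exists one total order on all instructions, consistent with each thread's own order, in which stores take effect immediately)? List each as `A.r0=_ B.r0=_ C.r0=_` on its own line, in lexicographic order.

A.r0=1 B.r0=0 C.r0=1
A.r0=1 B.r0=1 C.r0=0
A.r0=1 B.r0=1 C.r0=1
A.r0=1 B.r0=2 C.r0=0
A.r0=1 B.r0=2 C.r0=1
A.r0=2 B.r0=0 C.r0=1
A.r0=2 B.r0=1 C.r0=0
A.r0=2 B.r0=1 C.r0=1
A.r0=2 B.r0=2 C.r0=0
A.r0=2 B.r0=2 C.r0=1

outcome vector order: (A.r0,B.r0,C.r0)
|SC outcomes| = 10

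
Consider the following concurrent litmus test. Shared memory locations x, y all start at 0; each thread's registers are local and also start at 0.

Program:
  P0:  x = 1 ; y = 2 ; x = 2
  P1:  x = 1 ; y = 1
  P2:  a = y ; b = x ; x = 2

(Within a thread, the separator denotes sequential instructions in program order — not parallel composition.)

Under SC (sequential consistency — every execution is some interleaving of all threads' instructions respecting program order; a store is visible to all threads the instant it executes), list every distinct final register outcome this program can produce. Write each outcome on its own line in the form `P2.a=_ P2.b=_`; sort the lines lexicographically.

outcome vector order: (P2.a,P2.b)
|SC outcomes| = 7

P2.a=0 P2.b=0
P2.a=0 P2.b=1
P2.a=0 P2.b=2
P2.a=1 P2.b=1
P2.a=1 P2.b=2
P2.a=2 P2.b=1
P2.a=2 P2.b=2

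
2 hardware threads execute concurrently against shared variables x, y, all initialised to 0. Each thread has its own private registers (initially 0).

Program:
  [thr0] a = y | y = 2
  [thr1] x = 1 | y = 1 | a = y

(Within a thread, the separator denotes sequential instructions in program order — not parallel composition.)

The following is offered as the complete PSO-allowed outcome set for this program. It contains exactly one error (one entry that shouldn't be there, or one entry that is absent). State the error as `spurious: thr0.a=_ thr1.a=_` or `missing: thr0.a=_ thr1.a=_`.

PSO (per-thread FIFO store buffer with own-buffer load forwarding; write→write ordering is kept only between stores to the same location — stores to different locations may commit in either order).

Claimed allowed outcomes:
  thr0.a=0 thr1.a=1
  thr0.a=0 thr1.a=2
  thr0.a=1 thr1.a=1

outcome vector order: (thr0.a,thr1.a)
PSO (4): (0,1) (0,2) (1,1) (1,2)
PSO∖claimed = {(1,2)}

missing: thr0.a=1 thr1.a=2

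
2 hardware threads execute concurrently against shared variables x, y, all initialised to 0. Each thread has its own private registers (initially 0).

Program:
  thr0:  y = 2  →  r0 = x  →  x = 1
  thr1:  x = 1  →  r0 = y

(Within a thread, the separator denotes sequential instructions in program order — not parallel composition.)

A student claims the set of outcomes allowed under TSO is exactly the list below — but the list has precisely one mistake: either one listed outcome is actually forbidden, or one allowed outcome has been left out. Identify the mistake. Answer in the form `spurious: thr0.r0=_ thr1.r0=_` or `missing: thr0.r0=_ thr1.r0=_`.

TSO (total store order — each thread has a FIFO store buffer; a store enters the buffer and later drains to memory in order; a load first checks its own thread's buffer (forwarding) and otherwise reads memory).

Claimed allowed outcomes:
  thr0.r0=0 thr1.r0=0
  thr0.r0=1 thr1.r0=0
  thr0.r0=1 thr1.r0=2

missing: thr0.r0=0 thr1.r0=2

outcome vector order: (thr0.r0,thr1.r0)
TSO: 4 outcomes — {0/0; 0/2; 1/0; 1/2}
TSO∖claimed = {0/2}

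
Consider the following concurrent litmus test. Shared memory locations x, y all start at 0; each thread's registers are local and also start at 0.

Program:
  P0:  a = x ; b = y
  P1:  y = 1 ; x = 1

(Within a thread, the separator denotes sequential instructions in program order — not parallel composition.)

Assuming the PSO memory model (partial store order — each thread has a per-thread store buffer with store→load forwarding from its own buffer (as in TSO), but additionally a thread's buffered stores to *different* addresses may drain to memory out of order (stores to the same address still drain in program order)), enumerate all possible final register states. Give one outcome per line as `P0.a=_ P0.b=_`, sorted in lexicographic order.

outcome vector order: (P0.a,P0.b)
|PSO outcomes| = 4

P0.a=0 P0.b=0
P0.a=0 P0.b=1
P0.a=1 P0.b=0
P0.a=1 P0.b=1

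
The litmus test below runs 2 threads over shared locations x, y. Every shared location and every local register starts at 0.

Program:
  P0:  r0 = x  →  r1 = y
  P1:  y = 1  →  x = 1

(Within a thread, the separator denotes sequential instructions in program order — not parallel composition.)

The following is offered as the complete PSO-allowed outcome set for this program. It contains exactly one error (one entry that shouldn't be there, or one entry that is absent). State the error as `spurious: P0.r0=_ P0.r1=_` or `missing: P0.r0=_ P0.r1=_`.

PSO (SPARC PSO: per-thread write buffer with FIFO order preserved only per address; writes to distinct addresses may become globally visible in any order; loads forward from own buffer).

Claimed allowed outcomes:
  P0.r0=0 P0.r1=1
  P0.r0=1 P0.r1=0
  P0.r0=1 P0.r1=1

missing: P0.r0=0 P0.r1=0

outcome vector order: (P0.r0,P0.r1)
PSO (4): 00; 01; 10; 11
PSO∖claimed = {00}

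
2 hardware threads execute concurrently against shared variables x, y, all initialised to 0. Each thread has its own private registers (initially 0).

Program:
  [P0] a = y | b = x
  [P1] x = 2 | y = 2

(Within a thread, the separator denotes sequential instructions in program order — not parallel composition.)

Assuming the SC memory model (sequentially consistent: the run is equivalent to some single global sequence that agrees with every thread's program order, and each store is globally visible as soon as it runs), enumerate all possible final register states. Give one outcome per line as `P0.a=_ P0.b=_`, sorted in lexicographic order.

outcome vector order: (P0.a,P0.b)
|SC outcomes| = 3

P0.a=0 P0.b=0
P0.a=0 P0.b=2
P0.a=2 P0.b=2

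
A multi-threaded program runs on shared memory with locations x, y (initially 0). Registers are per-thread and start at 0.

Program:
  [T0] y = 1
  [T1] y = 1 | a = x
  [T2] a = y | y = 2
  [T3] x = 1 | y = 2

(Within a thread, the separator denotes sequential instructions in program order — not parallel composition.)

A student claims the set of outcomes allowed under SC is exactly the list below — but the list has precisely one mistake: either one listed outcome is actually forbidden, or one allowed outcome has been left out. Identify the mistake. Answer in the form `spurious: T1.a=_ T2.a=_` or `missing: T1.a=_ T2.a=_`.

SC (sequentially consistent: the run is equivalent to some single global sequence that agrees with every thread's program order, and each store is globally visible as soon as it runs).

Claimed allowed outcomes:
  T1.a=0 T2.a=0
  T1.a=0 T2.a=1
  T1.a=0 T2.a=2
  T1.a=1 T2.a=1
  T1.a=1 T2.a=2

missing: T1.a=1 T2.a=0

outcome vector order: (T1.a,T2.a)
[SC] allowed = {00 01 02 10 11 12}
SC∖claimed = {10}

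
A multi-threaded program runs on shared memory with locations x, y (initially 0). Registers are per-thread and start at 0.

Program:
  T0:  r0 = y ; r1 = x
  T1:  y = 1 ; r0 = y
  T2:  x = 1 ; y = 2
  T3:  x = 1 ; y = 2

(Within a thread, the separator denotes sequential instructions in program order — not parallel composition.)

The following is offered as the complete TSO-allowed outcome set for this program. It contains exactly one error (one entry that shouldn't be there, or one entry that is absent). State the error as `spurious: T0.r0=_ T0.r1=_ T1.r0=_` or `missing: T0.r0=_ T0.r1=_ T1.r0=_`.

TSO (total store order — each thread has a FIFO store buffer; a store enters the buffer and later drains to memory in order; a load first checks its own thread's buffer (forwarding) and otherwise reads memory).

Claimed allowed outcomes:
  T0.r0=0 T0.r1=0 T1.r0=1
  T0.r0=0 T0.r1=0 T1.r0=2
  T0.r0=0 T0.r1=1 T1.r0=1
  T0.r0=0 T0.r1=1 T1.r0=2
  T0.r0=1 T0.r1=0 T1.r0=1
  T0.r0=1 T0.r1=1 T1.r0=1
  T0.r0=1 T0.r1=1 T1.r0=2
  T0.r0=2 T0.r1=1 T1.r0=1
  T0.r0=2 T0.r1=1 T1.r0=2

missing: T0.r0=1 T0.r1=0 T1.r0=2

outcome vector order: (T0.r0,T0.r1,T1.r0)
TSO: 10 outcomes — {<0 0 1>, <0 0 2>, <0 1 1>, <0 1 2>, <1 0 1>, <1 0 2>, <1 1 1>, <1 1 2>, <2 1 1>, <2 1 2>}
TSO∖claimed = {<1 0 2>}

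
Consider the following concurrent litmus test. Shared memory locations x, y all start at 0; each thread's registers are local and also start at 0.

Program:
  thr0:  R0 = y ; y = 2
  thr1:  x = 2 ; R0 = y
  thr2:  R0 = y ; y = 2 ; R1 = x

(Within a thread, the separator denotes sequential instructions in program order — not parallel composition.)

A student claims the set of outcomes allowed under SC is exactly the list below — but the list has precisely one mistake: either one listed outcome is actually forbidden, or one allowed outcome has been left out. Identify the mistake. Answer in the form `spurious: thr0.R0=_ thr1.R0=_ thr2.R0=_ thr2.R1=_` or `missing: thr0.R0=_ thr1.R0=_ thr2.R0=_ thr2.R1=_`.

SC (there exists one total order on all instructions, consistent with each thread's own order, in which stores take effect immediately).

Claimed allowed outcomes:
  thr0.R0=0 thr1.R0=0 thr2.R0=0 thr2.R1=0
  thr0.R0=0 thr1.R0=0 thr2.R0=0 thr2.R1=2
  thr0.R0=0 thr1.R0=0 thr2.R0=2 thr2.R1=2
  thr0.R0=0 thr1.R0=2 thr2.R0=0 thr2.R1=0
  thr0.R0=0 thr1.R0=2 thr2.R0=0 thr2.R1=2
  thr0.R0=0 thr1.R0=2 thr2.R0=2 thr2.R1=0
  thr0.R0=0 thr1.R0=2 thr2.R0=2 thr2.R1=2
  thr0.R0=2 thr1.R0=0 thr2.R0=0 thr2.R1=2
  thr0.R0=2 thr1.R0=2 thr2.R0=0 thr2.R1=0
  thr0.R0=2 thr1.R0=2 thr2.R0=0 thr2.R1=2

spurious: thr0.R0=0 thr1.R0=0 thr2.R0=0 thr2.R1=0

outcome vector order: (thr0.R0,thr1.R0,thr2.R0,thr2.R1)
under SC → 0002, 0022, 0200, 0202, 0220, 0222, 2002, 2200, 2202
claimed∖SC = {0000}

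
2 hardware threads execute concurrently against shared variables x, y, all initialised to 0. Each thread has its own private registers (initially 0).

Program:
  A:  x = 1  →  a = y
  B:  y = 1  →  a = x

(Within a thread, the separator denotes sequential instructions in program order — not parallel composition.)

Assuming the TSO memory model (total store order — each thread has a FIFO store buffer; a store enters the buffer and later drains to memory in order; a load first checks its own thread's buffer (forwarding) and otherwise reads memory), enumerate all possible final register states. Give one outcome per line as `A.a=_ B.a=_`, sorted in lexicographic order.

outcome vector order: (A.a,B.a)
|TSO outcomes| = 4

A.a=0 B.a=0
A.a=0 B.a=1
A.a=1 B.a=0
A.a=1 B.a=1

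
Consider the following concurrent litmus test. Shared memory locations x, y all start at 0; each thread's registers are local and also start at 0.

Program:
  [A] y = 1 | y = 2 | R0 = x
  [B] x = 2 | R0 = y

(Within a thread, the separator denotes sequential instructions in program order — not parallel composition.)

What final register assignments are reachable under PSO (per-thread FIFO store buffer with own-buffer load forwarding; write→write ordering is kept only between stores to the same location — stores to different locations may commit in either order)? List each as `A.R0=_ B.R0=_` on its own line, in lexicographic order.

A.R0=0 B.R0=0
A.R0=0 B.R0=1
A.R0=0 B.R0=2
A.R0=2 B.R0=0
A.R0=2 B.R0=1
A.R0=2 B.R0=2

outcome vector order: (A.R0,B.R0)
|PSO outcomes| = 6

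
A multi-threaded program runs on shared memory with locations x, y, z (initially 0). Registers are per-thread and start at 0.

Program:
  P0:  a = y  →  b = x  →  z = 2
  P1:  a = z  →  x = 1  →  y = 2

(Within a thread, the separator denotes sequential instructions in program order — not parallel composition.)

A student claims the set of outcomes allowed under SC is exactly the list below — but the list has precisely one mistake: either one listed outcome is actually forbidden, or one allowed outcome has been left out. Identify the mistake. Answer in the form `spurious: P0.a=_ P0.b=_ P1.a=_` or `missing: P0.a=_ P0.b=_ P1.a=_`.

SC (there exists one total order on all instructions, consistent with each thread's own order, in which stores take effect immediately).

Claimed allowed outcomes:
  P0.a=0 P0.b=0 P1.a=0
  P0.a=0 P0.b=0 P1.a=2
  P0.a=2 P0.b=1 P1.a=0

missing: P0.a=0 P0.b=1 P1.a=0

outcome vector order: (P0.a,P0.b,P1.a)
[SC] allowed = {000; 002; 010; 210}
SC∖claimed = {010}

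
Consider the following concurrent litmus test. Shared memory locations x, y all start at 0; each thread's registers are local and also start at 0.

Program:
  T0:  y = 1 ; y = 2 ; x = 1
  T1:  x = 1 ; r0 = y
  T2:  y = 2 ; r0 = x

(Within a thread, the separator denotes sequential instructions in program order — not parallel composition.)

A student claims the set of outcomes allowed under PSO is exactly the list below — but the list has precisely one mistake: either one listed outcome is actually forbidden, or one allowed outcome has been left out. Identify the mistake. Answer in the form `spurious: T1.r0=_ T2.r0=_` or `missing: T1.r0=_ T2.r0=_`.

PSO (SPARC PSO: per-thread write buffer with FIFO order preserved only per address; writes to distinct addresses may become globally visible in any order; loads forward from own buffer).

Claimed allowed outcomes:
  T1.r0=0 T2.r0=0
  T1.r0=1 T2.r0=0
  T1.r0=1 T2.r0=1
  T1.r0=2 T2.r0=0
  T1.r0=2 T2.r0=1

missing: T1.r0=0 T2.r0=1

outcome vector order: (T1.r0,T2.r0)
under PSO → 0/0; 0/1; 1/0; 1/1; 2/0; 2/1
PSO∖claimed = {0/1}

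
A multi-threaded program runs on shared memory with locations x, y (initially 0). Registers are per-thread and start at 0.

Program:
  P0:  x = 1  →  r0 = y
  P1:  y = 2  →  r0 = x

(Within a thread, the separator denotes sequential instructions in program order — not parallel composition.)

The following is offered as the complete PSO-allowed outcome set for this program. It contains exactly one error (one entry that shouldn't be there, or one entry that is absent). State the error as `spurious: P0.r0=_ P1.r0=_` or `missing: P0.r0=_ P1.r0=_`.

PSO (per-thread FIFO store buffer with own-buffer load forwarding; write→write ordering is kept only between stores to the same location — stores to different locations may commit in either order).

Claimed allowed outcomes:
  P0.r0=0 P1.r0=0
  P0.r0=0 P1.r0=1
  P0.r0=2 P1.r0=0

missing: P0.r0=2 P1.r0=1

outcome vector order: (P0.r0,P1.r0)
PSO (4): 00; 01; 20; 21
PSO∖claimed = {21}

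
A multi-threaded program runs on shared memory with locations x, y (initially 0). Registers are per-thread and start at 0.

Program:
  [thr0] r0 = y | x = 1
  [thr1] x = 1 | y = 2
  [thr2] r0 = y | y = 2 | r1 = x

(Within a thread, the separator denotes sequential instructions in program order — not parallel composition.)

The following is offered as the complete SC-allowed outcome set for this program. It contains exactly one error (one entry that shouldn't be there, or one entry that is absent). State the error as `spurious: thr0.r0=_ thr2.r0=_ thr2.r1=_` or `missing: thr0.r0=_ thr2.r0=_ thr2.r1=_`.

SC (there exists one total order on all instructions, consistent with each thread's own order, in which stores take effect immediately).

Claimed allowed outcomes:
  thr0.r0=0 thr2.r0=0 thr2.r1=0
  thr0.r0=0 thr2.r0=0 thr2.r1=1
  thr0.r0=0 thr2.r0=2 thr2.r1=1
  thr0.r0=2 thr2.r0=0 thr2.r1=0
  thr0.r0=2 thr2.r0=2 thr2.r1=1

outcome vector order: (thr0.r0,thr2.r0,thr2.r1)
SC: 6 outcomes — {<0 0 0> <0 0 1> <0 2 1> <2 0 0> <2 0 1> <2 2 1>}
SC∖claimed = {<2 0 1>}

missing: thr0.r0=2 thr2.r0=0 thr2.r1=1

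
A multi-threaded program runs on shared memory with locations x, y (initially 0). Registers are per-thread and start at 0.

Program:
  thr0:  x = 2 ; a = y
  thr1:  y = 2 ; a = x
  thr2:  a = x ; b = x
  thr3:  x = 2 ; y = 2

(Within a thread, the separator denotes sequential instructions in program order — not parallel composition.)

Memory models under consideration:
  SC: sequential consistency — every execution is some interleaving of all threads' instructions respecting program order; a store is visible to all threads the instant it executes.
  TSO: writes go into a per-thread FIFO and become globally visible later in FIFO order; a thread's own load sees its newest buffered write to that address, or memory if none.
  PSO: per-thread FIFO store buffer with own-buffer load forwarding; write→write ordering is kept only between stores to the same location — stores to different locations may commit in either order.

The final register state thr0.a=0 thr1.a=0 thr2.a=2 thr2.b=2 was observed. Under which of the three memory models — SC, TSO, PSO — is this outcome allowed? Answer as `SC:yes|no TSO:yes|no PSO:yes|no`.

SC:no TSO:yes PSO:yes

outcome vector order: (thr0.a,thr1.a,thr2.a,thr2.b)
SC (9): (0,2,0,0) (0,2,0,2) (0,2,2,2) (2,0,0,0) (2,0,0,2) (2,0,2,2) (2,2,0,0) (2,2,0,2) (2,2,2,2)
TSO (12): (0,0,0,0) (0,0,0,2) (0,0,2,2) (0,2,0,0) (0,2,0,2) (0,2,2,2) (2,0,0,0) (2,0,0,2) (2,0,2,2) (2,2,0,0) (2,2,0,2) (2,2,2,2)
PSO (12): (0,0,0,0) (0,0,0,2) (0,0,2,2) (0,2,0,0) (0,2,0,2) (0,2,2,2) (2,0,0,0) (2,0,0,2) (2,0,2,2) (2,2,0,0) (2,2,0,2) (2,2,2,2)
target (0,0,2,2) ∈ {TSO,PSO}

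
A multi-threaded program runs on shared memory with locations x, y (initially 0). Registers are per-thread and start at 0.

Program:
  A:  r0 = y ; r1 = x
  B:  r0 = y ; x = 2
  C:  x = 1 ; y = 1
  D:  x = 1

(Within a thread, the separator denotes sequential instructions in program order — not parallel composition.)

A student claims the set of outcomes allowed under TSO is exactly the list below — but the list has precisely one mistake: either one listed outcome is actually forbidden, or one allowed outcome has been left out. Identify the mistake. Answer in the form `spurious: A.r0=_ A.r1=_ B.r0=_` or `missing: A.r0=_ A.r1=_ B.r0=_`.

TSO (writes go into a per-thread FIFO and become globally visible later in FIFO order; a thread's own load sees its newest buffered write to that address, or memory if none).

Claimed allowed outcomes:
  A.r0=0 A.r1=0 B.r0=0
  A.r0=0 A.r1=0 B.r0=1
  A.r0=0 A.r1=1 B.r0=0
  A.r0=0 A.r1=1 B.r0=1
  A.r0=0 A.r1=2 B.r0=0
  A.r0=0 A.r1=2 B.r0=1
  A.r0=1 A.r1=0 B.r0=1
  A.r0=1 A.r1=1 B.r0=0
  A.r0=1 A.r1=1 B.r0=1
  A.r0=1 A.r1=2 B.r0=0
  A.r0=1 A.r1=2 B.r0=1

outcome vector order: (A.r0,A.r1,B.r0)
TSO: 10 outcomes — {000; 001; 010; 011; 020; 021; 110; 111; 120; 121}
claimed∖TSO = {101}

spurious: A.r0=1 A.r1=0 B.r0=1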